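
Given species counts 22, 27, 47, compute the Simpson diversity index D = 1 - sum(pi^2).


Total N = 22 + 27 + 47 = 96
Per-species terms:
  p = 22/96 = 0.229167; p^2 = 0.229167^2 = 0.052518
  p = 27/96 = 0.281250; p^2 = 0.281250^2 = 0.079102
  p = 47/96 = 0.489583; p^2 = 0.489583^2 = 0.239692
sum(p^2) = 0.052518 + 0.079102 + 0.239692 = 0.371312
D = 1 - 0.371312 = 0.628688 ≈ 0.6287

0.6287


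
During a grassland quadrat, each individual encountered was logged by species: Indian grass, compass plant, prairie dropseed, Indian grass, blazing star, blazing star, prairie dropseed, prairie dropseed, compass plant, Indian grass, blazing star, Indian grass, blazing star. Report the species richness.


Total individuals logged = 13
Distinct species (count of individuals): Indian grass (4), compass plant (2), prairie dropseed (3), blazing star (4)
Species richness = number of distinct species = 4

4


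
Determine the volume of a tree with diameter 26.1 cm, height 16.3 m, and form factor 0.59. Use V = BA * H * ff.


(D/200)^2 = (26.1/200)^2 = 0.1305^2 = 0.01703025
BA = 3.141593 * 0.01703025 = 0.0535021 m^2
V = 0.0535021 * 16.3 * 0.59 = 0.514530 ≈ 0.515 m^3

0.515 m^3


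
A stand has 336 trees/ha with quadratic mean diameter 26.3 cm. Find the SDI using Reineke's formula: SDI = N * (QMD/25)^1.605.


QMD/25 = 26.3/25 = 1.052
(1.052)^1.605 = exp(1.605 * ln(1.052)) = exp(1.605 * 0.0506931) = exp(0.0813624) = 1.08476
SDI = 336 * 1.08476 = 364.479 ≈ 364

364


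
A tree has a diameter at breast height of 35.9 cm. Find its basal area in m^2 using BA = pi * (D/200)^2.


D/200 = 35.9/200 = 0.1795 m
(D/200)^2 = 0.1795^2 = 0.03222025
BA = 3.141593 * 0.03222025 = 0.101223 ≈ 0.1012 m^2

0.1012 m^2


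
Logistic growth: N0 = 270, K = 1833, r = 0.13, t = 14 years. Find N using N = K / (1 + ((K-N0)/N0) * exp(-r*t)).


(K - N0)/N0 = (1833 - 270)/270 = 1563/270 = 5.78889
r*t = 0.13 * 14 = 1.82; exp(-1.82) = 0.162026
5.78889 * 0.162026 = 0.937951
1 + 0.937951 = 1.93795
N = 1833 / 1.93795 = 945.845 ≈ 946

946


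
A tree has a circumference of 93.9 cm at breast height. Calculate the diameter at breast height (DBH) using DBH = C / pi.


DBH = C / pi = 93.9 / 3.141593 = 29.8893 ≈ 29.89 cm

29.89 cm


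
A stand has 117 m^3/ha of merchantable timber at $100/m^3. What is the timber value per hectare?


Value = 117 * 100 = $11700/ha

$11700/ha


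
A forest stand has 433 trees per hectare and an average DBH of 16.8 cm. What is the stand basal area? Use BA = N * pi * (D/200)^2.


(D/200)^2 = (16.8/200)^2 = 0.084^2 = 0.007056
Individual BA = 3.141593 * 0.007056 = 0.0221671 m^2
Stand BA = 433 * 0.0221671 = 9.59835 ≈ 9.60 m^2/ha

9.60 m^2/ha


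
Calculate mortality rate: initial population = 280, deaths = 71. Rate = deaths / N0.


Mortality rate = 71 / 280 = 0.253571 ≈ 0.2536

0.2536


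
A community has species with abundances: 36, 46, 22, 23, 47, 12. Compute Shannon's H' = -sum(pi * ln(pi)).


Total N = 36 + 46 + 22 + 23 + 47 + 12 = 186
Per-species terms:
  p = 36/186 = 0.193548; ln(p) = -1.642230; p*ln(p) = 0.193548 * (-1.642230) = -0.317850
  p = 46/186 = 0.247312; ln(p) = -1.397105; p*ln(p) = 0.247312 * (-1.397105) = -0.345521
  p = 22/186 = 0.118280; ln(p) = -2.134701; p*ln(p) = 0.118280 * (-2.134701) = -0.252492
  p = 23/186 = 0.123656; ln(p) = -2.090252; p*ln(p) = 0.123656 * (-2.090252) = -0.258472
  p = 47/186 = 0.252688; ln(p) = -1.375600; p*ln(p) = 0.252688 * (-1.375600) = -0.347598
  p = 12/186 = 0.064516; ln(p) = -2.740842; p*ln(p) = 0.064516 * (-2.740842) = -0.176828
sum(p*ln(p)) = (-0.317850) + (-0.345521) + (-0.252492) + (-0.258472) + (-0.347598) + (-0.176828) = -1.698761
H' = -(-1.698761) = 1.698761 ≈ 1.6988

1.6988


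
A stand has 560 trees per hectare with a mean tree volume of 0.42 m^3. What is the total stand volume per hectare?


V_stand = 560 * 0.42 = 235.2 m^3/ha

235.2 m^3/ha


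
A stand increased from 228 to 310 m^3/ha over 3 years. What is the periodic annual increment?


PAI = (V2 - V1) / period = (310 - 228) / 3 = 82 / 3 = 27.3333 ≈ 27.33 m^3/ha/yr

27.33 m^3/ha/yr


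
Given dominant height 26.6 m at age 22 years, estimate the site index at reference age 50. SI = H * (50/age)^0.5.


50/22 = 2.27273
(2.27273)^0.5 = 1.50756
SI = 26.6 * 1.50756 = 40.1011 ≈ 40.1 m

40.1 m


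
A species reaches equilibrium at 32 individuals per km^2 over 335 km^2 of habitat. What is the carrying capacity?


K = 32 * 335 = 10720 individuals

10720 individuals


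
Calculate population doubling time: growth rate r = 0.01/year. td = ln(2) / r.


td = ln(2) / 0.01 = 0.693147 / 0.01 = 69.3147 ≈ 69.3 years

69.3 years


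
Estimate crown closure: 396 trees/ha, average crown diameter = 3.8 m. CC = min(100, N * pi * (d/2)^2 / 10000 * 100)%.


(d/2)^2 = (3.8/2)^2 = 1.9^2 = 3.61
Crown area = 3.141593 * 3.61 = 11.3412 m^2
N * area / 10000 * 100 = 396 * 11.3412 / 10000 * 100 = 44.9112
CC = min(100, 44.9112) = 44.9112 ≈ 44.9%

44.9%


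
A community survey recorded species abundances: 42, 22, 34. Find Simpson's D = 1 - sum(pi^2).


Total N = 42 + 22 + 34 = 98
Per-species terms:
  p = 42/98 = 0.428571; p^2 = 0.428571^2 = 0.183673
  p = 22/98 = 0.224490; p^2 = 0.224490^2 = 0.050396
  p = 34/98 = 0.346939; p^2 = 0.346939^2 = 0.120367
sum(p^2) = 0.183673 + 0.050396 + 0.120367 = 0.354436
D = 1 - 0.354436 = 0.645564 ≈ 0.6456

0.6456


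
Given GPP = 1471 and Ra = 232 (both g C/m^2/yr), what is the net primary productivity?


NPP = GPP - Ra = 1471 - 232 = 1239 g C/m^2/yr

1239 g C/m^2/yr


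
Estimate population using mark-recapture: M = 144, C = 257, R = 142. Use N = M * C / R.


N = M * C / R = 144 * 257 / 142 = 37008 / 142 = 260.62 ≈ 261

261 individuals


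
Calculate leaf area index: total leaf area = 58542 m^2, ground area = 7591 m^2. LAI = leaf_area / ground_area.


LAI = 58542 / 7591 = 7.7120 ≈ 7.71

7.71


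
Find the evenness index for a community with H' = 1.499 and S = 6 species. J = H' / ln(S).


ln(6) = 1.79176
J = H' / ln(S) = 1.499 / 1.79176 = 0.836608 ≈ 0.8366

0.8366


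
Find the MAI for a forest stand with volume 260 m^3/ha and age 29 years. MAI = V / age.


MAI = 260 / 29 = 8.9655 ≈ 8.97 m^3/ha/yr

8.97 m^3/ha/yr


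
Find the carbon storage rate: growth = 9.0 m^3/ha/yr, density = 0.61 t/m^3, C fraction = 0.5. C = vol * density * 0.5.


C = 9.0 * 0.61 * 0.5 = 2.745 ≈ 2.75 t C/ha/yr

2.75 t C/ha/yr


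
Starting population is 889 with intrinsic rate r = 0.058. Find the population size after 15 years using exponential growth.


r*t = 0.058 * 15 = 0.87
exp(0.87) = 2.38691
N = 889 * 2.38691 = 2121.96 ≈ 2122

2122


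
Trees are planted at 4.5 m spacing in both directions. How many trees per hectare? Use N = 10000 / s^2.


N = 10000 / 4.5^2 = 10000 / 20.25 = 493.827 ≈ 494 trees/ha

494 trees/ha


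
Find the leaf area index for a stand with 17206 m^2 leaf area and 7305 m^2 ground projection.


LAI = 17206 / 7305 = 2.3554 ≈ 2.36

2.36


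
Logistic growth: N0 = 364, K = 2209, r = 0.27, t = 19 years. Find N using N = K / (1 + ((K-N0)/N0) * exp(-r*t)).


(K - N0)/N0 = (2209 - 364)/364 = 1845/364 = 5.06868
r*t = 0.27 * 19 = 5.13; exp(-5.13) = 0.00591656
5.06868 * 0.00591656 = 0.0299891
1 + 0.0299891 = 1.02999
N = 2209 / 1.02999 = 2144.68 ≈ 2145

2145


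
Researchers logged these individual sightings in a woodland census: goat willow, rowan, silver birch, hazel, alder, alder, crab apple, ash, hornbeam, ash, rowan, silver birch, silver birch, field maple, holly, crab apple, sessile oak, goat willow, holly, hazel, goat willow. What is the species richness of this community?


Total individuals logged = 21
Distinct species (count of individuals): goat willow (3), rowan (2), silver birch (3), hazel (2), alder (2), crab apple (2), ash (2), hornbeam (1), field maple (1), holly (2), sessile oak (1)
Species richness = number of distinct species = 11

11


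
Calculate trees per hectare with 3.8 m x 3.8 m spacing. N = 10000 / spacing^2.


N = 10000 / 3.8^2 = 10000 / 14.44 = 692.521 ≈ 693 trees/ha

693 trees/ha


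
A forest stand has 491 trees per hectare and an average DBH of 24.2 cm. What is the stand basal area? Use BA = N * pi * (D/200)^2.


(D/200)^2 = (24.2/200)^2 = 0.121^2 = 0.014641
Individual BA = 3.141593 * 0.014641 = 0.0459961 m^2
Stand BA = 491 * 0.0459961 = 22.5841 ≈ 22.58 m^2/ha

22.58 m^2/ha


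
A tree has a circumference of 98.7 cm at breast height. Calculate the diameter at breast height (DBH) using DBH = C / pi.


DBH = C / pi = 98.7 / 3.141593 = 31.4172 ≈ 31.42 cm

31.42 cm


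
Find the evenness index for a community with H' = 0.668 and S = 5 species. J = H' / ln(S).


ln(5) = 1.60944
J = H' / ln(S) = 0.668 / 1.60944 = 0.415051 ≈ 0.4151

0.4151


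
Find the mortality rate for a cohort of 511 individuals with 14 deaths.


Mortality rate = 14 / 511 = 0.027397 ≈ 0.0274

0.0274


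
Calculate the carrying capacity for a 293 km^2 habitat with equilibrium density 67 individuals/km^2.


K = 67 * 293 = 19631 individuals

19631 individuals


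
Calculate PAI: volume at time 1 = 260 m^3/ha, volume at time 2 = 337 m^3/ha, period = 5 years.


PAI = (V2 - V1) / period = (337 - 260) / 5 = 77 / 5 = 15.40 m^3/ha/yr

15.40 m^3/ha/yr


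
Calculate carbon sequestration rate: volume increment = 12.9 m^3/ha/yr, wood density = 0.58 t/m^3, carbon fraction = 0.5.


C = 12.9 * 0.58 * 0.5 = 3.741 ≈ 3.74 t C/ha/yr

3.74 t C/ha/yr


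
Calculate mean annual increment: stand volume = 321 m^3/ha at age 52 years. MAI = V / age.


MAI = 321 / 52 = 6.1731 ≈ 6.17 m^3/ha/yr

6.17 m^3/ha/yr


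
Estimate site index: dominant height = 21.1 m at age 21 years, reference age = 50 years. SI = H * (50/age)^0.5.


50/21 = 2.38095
(2.38095)^0.5 = 1.54303
SI = 21.1 * 1.54303 = 32.5579 ≈ 32.6 m

32.6 m


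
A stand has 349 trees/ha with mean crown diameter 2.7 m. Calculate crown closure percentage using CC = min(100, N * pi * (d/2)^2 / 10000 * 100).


(d/2)^2 = (2.7/2)^2 = 1.35^2 = 1.8225
Crown area = 3.141593 * 1.8225 = 5.72555 m^2
N * area / 10000 * 100 = 349 * 5.72555 / 10000 * 100 = 19.9822
CC = min(100, 19.9822) = 19.9822 ≈ 20.0%

20.0%


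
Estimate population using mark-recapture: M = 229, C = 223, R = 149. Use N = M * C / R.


N = M * C / R = 229 * 223 / 149 = 51067 / 149 = 342.73 ≈ 343

343 individuals


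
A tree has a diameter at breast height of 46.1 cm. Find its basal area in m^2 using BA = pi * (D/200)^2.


D/200 = 46.1/200 = 0.2305 m
(D/200)^2 = 0.2305^2 = 0.05313025
BA = 3.141593 * 0.05313025 = 0.166914 ≈ 0.1669 m^2

0.1669 m^2


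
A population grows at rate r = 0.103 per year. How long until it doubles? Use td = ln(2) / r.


td = ln(2) / 0.103 = 0.693147 / 0.103 = 6.72958 ≈ 6.7 years

6.7 years


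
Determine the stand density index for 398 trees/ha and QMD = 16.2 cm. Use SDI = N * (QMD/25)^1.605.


QMD/25 = 16.2/25 = 0.648
(0.648)^1.605 = exp(1.605 * ln(0.648)) = exp(1.605 * (-0.433865)) = exp(-0.696353) = 0.498400
SDI = 398 * 0.498400 = 198.363 ≈ 198

198


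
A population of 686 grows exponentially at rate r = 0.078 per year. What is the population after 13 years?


r*t = 0.078 * 13 = 1.014
exp(1.014) = 2.75661
N = 686 * 2.75661 = 1891.03 ≈ 1891

1891


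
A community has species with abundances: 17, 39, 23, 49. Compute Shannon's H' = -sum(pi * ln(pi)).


Total N = 17 + 39 + 23 + 49 = 128
Per-species terms:
  p = 17/128 = 0.132813; ln(p) = -2.018813; p*ln(p) = 0.132813 * (-2.018813) = -0.268125
  p = 39/128 = 0.304688; ln(p) = -1.188467; p*ln(p) = 0.304688 * (-1.188467) = -0.362112
  p = 23/128 = 0.179688; ln(p) = -1.716533; p*ln(p) = 0.179688 * (-1.716533) = -0.308440
  p = 49/128 = 0.382813; ln(p) = -0.960209; p*ln(p) = 0.382813 * (-0.960209) = -0.367580
sum(p*ln(p)) = (-0.268125) + (-0.362112) + (-0.308440) + (-0.367580) = -1.306257
H' = -(-1.306257) = 1.306257 ≈ 1.3063

1.3063


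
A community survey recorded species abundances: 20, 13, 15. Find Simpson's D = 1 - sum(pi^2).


Total N = 20 + 13 + 15 = 48
Per-species terms:
  p = 20/48 = 0.416667; p^2 = 0.416667^2 = 0.173611
  p = 13/48 = 0.270833; p^2 = 0.270833^2 = 0.073351
  p = 15/48 = 0.312500; p^2 = 0.312500^2 = 0.097656
sum(p^2) = 0.173611 + 0.073351 + 0.097656 = 0.344618
D = 1 - 0.344618 = 0.655382 ≈ 0.6554

0.6554


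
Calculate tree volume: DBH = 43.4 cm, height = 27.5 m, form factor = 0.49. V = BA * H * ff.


(D/200)^2 = (43.4/200)^2 = 0.217^2 = 0.047089
BA = 3.141593 * 0.047089 = 0.147934 m^2
V = 0.147934 * 27.5 * 0.49 = 1.99341 ≈ 1.993 m^3

1.993 m^3


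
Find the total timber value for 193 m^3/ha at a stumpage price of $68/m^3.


Value = 193 * 68 = $13124/ha

$13124/ha


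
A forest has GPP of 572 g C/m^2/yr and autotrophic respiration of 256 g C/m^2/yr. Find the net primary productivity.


NPP = GPP - Ra = 572 - 256 = 316 g C/m^2/yr

316 g C/m^2/yr


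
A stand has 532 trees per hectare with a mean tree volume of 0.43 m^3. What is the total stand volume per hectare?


V_stand = 532 * 0.43 = 228.76 ≈ 228.8 m^3/ha

228.8 m^3/ha


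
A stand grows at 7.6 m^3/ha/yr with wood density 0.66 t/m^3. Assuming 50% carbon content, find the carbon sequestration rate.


C = 7.6 * 0.66 * 0.5 = 2.508 ≈ 2.51 t C/ha/yr

2.51 t C/ha/yr


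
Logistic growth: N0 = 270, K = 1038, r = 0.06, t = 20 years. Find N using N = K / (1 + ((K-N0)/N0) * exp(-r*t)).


(K - N0)/N0 = (1038 - 270)/270 = 768/270 = 2.84444
r*t = 0.06 * 20 = 1.2; exp(-1.2) = 0.301194
2.84444 * 0.301194 = 0.856728
1 + 0.856728 = 1.85673
N = 1038 / 1.85673 = 559.047 ≈ 559

559


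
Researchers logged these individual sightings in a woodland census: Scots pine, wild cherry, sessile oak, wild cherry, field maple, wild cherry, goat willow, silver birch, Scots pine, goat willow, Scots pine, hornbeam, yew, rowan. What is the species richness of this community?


Total individuals logged = 14
Distinct species (count of individuals): Scots pine (3), wild cherry (3), sessile oak (1), field maple (1), goat willow (2), silver birch (1), hornbeam (1), yew (1), rowan (1)
Species richness = number of distinct species = 9

9


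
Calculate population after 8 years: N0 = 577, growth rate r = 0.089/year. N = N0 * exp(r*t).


r*t = 0.089 * 8 = 0.712
exp(0.712) = 2.03806
N = 577 * 2.03806 = 1175.96 ≈ 1176

1176


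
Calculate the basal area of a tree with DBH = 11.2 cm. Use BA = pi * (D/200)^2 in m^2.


D/200 = 11.2/200 = 0.056 m
(D/200)^2 = 0.056^2 = 0.003136
BA = 3.141593 * 0.003136 = 0.00985204 ≈ 0.0099 m^2

0.0099 m^2


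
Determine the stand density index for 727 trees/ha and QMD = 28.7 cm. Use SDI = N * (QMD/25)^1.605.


QMD/25 = 28.7/25 = 1.148
(1.148)^1.605 = exp(1.605 * ln(1.148)) = exp(1.605 * 0.138021) = exp(0.221524) = 1.24798
SDI = 727 * 1.24798 = 907.281 ≈ 907

907


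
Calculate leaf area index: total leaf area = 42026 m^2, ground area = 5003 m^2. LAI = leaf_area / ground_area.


LAI = 42026 / 5003 = 8.4002 ≈ 8.40

8.40


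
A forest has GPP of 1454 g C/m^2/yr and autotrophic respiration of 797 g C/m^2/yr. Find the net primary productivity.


NPP = GPP - Ra = 1454 - 797 = 657 g C/m^2/yr

657 g C/m^2/yr


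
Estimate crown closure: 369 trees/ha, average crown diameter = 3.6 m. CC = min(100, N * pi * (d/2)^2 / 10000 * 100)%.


(d/2)^2 = (3.6/2)^2 = 1.8^2 = 3.24
Crown area = 3.141593 * 3.24 = 10.1788 m^2
N * area / 10000 * 100 = 369 * 10.1788 / 10000 * 100 = 37.5598
CC = min(100, 37.5598) = 37.5598 ≈ 37.6%

37.6%


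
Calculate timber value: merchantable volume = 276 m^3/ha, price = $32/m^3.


Value = 276 * 32 = $8832/ha

$8832/ha


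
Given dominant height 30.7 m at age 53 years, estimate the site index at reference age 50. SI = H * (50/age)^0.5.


50/53 = 0.943396
(0.943396)^0.5 = 0.971286
SI = 30.7 * 0.971286 = 29.8185 ≈ 29.8 m

29.8 m


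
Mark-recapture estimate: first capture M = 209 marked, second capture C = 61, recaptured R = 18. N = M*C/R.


N = M * C / R = 209 * 61 / 18 = 12749 / 18 = 708.28 ≈ 708

708 individuals


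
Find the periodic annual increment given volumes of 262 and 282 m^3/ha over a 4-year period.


PAI = (V2 - V1) / period = (282 - 262) / 4 = 20 / 4 = 5.00 m^3/ha/yr

5.00 m^3/ha/yr


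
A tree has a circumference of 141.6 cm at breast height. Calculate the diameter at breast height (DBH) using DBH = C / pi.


DBH = C / pi = 141.6 / 3.141593 = 45.0727 ≈ 45.07 cm

45.07 cm


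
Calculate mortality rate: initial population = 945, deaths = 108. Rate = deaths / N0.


Mortality rate = 108 / 945 = 0.114286 ≈ 0.1143

0.1143


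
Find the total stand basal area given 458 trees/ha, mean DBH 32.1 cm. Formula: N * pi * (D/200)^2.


(D/200)^2 = (32.1/200)^2 = 0.1605^2 = 0.02576025
Individual BA = 3.141593 * 0.02576025 = 0.0809282 m^2
Stand BA = 458 * 0.0809282 = 37.0651 ≈ 37.07 m^2/ha

37.07 m^2/ha


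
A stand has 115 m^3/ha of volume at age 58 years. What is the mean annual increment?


MAI = 115 / 58 = 1.9828 ≈ 1.98 m^3/ha/yr

1.98 m^3/ha/yr


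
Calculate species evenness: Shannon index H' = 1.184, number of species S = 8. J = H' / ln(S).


ln(8) = 2.07944
J = H' / ln(S) = 1.184 / 2.07944 = 0.569384 ≈ 0.5694

0.5694


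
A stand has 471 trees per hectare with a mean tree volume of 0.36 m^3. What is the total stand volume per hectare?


V_stand = 471 * 0.36 = 169.56 ≈ 169.6 m^3/ha

169.6 m^3/ha


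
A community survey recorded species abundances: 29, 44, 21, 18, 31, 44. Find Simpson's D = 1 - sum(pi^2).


Total N = 29 + 44 + 21 + 18 + 31 + 44 = 187
Per-species terms:
  p = 29/187 = 0.155080; p^2 = 0.155080^2 = 0.024050
  p = 44/187 = 0.235294; p^2 = 0.235294^2 = 0.055363
  p = 21/187 = 0.112299; p^2 = 0.112299^2 = 0.012611
  p = 18/187 = 0.096257; p^2 = 0.096257^2 = 0.009265
  p = 31/187 = 0.165775; p^2 = 0.165775^2 = 0.027481
  p = 44/187 = 0.235294; p^2 = 0.235294^2 = 0.055363
sum(p^2) = 0.024050 + 0.055363 + 0.012611 + 0.009265 + 0.027481 + 0.055363 = 0.184133
D = 1 - 0.184133 = 0.815867 ≈ 0.8159

0.8159


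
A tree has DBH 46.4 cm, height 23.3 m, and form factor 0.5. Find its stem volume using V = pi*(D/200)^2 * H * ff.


(D/200)^2 = (46.4/200)^2 = 0.232^2 = 0.053824
BA = 3.141593 * 0.053824 = 0.169093 m^2
V = 0.169093 * 23.3 * 0.5 = 1.96993 ≈ 1.970 m^3

1.970 m^3


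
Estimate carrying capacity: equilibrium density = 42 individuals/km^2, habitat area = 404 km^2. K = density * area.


K = 42 * 404 = 16968 individuals

16968 individuals


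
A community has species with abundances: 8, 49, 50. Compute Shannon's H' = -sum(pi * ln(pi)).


Total N = 8 + 49 + 50 = 107
Per-species terms:
  p = 8/107 = 0.074766; ln(p) = -2.593392; p*ln(p) = 0.074766 * (-2.593392) = -0.193898
  p = 49/107 = 0.457944; ln(p) = -0.781008; p*ln(p) = 0.457944 * (-0.781008) = -0.357658
  p = 50/107 = 0.467290; ln(p) = -0.760805; p*ln(p) = 0.467290 * (-0.760805) = -0.355517
sum(p*ln(p)) = (-0.193898) + (-0.357658) + (-0.355517) = -0.907073
H' = -(-0.907073) = 0.907073 ≈ 0.9071

0.9071


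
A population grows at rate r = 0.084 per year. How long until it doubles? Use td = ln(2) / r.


td = ln(2) / 0.084 = 0.693147 / 0.084 = 8.25175 ≈ 8.3 years

8.3 years


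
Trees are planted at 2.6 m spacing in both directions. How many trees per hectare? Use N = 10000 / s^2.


N = 10000 / 2.6^2 = 10000 / 6.76 = 1479.29 ≈ 1479 trees/ha

1479 trees/ha


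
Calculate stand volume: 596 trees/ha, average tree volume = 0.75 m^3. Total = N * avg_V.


V_stand = 596 * 0.75 = 447.0 m^3/ha

447.0 m^3/ha


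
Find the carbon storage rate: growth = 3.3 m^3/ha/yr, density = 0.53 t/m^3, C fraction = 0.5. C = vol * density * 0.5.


C = 3.3 * 0.53 * 0.5 = 0.8745 ≈ 0.87 t C/ha/yr

0.87 t C/ha/yr


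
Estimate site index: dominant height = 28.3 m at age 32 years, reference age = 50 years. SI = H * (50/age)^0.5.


50/32 = 1.56250
(1.56250)^0.5 = 1.25000
SI = 28.3 * 1.25000 = 35.3750 ≈ 35.4 m

35.4 m


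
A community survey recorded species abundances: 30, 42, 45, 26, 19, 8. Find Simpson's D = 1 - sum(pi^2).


Total N = 30 + 42 + 45 + 26 + 19 + 8 = 170
Per-species terms:
  p = 30/170 = 0.176471; p^2 = 0.176471^2 = 0.031142
  p = 42/170 = 0.247059; p^2 = 0.247059^2 = 0.061038
  p = 45/170 = 0.264706; p^2 = 0.264706^2 = 0.070069
  p = 26/170 = 0.152941; p^2 = 0.152941^2 = 0.023391
  p = 19/170 = 0.111765; p^2 = 0.111765^2 = 0.012491
  p = 8/170 = 0.047059; p^2 = 0.047059^2 = 0.002215
sum(p^2) = 0.031142 + 0.061038 + 0.070069 + 0.023391 + 0.012491 + 0.002215 = 0.200346
D = 1 - 0.200346 = 0.799654 ≈ 0.7997

0.7997


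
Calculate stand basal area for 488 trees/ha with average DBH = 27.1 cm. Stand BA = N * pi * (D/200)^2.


(D/200)^2 = (27.1/200)^2 = 0.1355^2 = 0.01836025
Individual BA = 3.141593 * 0.01836025 = 0.0576804 m^2
Stand BA = 488 * 0.0576804 = 28.1480 ≈ 28.15 m^2/ha

28.15 m^2/ha


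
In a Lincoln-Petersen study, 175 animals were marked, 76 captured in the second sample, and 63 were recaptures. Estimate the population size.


N = M * C / R = 175 * 76 / 63 = 13300 / 63 = 211.11 ≈ 211

211 individuals


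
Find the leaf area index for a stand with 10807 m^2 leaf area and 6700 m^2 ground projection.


LAI = 10807 / 6700 = 1.6130 ≈ 1.61

1.61


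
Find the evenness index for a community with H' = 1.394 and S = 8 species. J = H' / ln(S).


ln(8) = 2.07944
J = H' / ln(S) = 1.394 / 2.07944 = 0.670373 ≈ 0.6704

0.6704


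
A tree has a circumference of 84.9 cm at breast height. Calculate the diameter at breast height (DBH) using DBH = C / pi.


DBH = C / pi = 84.9 / 3.141593 = 27.0245 ≈ 27.02 cm

27.02 cm


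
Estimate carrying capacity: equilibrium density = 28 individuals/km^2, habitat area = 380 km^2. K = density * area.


K = 28 * 380 = 10640 individuals

10640 individuals


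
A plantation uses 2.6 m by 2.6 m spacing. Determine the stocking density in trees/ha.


N = 10000 / 2.6^2 = 10000 / 6.76 = 1479.29 ≈ 1479 trees/ha

1479 trees/ha


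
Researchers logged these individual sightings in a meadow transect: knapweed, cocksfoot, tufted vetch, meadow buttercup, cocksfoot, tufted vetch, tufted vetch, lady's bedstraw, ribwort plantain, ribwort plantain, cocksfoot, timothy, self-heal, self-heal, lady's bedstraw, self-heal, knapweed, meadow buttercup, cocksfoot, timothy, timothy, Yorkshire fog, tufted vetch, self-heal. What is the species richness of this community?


Total individuals logged = 24
Distinct species (count of individuals): knapweed (2), cocksfoot (4), tufted vetch (4), meadow buttercup (2), lady's bedstraw (2), ribwort plantain (2), timothy (3), self-heal (4), Yorkshire fog (1)
Species richness = number of distinct species = 9

9


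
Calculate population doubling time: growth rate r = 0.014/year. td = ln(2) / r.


td = ln(2) / 0.014 = 0.693147 / 0.014 = 49.5105 ≈ 49.5 years

49.5 years


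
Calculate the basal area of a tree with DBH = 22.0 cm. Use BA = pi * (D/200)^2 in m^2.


D/200 = 22.0/200 = 0.11 m
(D/200)^2 = 0.11^2 = 0.0121
BA = 3.141593 * 0.0121 = 0.0380133 ≈ 0.0380 m^2

0.0380 m^2


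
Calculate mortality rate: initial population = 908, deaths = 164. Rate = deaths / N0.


Mortality rate = 164 / 908 = 0.180617 ≈ 0.1806

0.1806


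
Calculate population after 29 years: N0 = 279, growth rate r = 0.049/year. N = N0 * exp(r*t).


r*t = 0.049 * 29 = 1.421
exp(1.421) = 4.14126
N = 279 * 4.14126 = 1155.41 ≈ 1155

1155


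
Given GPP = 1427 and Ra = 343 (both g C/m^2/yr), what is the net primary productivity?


NPP = GPP - Ra = 1427 - 343 = 1084 g C/m^2/yr

1084 g C/m^2/yr


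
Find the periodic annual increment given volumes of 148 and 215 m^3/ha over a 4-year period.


PAI = (V2 - V1) / period = (215 - 148) / 4 = 67 / 4 = 16.75 m^3/ha/yr

16.75 m^3/ha/yr


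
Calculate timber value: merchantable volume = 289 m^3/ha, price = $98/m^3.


Value = 289 * 98 = $28322/ha

$28322/ha


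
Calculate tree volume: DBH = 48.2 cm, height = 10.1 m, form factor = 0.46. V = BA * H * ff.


(D/200)^2 = (48.2/200)^2 = 0.241^2 = 0.058081
BA = 3.141593 * 0.058081 = 0.182467 m^2
V = 0.182467 * 10.1 * 0.46 = 0.847742 ≈ 0.848 m^3

0.848 m^3


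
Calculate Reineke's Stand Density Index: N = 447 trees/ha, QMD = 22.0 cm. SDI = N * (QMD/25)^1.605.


QMD/25 = 22.0/25 = 0.88
(0.88)^1.605 = exp(1.605 * ln(0.88)) = exp(1.605 * (-0.127833)) = exp(-0.205172) = 0.814507
SDI = 447 * 0.814507 = 364.085 ≈ 364

364


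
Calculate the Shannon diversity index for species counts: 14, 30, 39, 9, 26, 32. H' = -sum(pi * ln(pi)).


Total N = 14 + 30 + 39 + 9 + 26 + 32 = 150
Per-species terms:
  p = 14/150 = 0.093333; ln(p) = -2.371582; p*ln(p) = 0.093333 * (-2.371582) = -0.221347
  p = 30/150 = 0.200000; ln(p) = -1.609438; p*ln(p) = 0.200000 * (-1.609438) = -0.321888
  p = 39/150 = 0.260000; ln(p) = -1.347074; p*ln(p) = 0.260000 * (-1.347074) = -0.350239
  p = 9/150 = 0.060000; ln(p) = -2.813411; p*ln(p) = 0.060000 * (-2.813411) = -0.168805
  p = 26/150 = 0.173333; ln(p) = -1.752541; p*ln(p) = 0.173333 * (-1.752541) = -0.303773
  p = 32/150 = 0.213333; ln(p) = -1.544901; p*ln(p) = 0.213333 * (-1.544901) = -0.329578
sum(p*ln(p)) = (-0.221347) + (-0.321888) + (-0.350239) + (-0.168805) + (-0.303773) + (-0.329578) = -1.695630
H' = -(-1.695630) = 1.695630 ≈ 1.6956

1.6956


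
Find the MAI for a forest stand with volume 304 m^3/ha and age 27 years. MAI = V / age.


MAI = 304 / 27 = 11.2593 ≈ 11.26 m^3/ha/yr

11.26 m^3/ha/yr


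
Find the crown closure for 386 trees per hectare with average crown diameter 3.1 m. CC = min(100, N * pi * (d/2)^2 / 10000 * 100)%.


(d/2)^2 = (3.1/2)^2 = 1.55^2 = 2.4025
Crown area = 3.141593 * 2.4025 = 7.54768 m^2
N * area / 10000 * 100 = 386 * 7.54768 / 10000 * 100 = 29.1340
CC = min(100, 29.1340) = 29.1340 ≈ 29.1%

29.1%


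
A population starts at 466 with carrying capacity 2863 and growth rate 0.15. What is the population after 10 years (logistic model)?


(K - N0)/N0 = (2863 - 466)/466 = 2397/466 = 5.14378
r*t = 0.15 * 10 = 1.5; exp(-1.5) = 0.223130
5.14378 * 0.223130 = 1.14773
1 + 1.14773 = 2.14773
N = 2863 / 2.14773 = 1333.04 ≈ 1333

1333


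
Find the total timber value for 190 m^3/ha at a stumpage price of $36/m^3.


Value = 190 * 36 = $6840/ha

$6840/ha


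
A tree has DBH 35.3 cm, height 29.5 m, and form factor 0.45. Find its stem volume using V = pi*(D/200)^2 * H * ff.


(D/200)^2 = (35.3/200)^2 = 0.1765^2 = 0.03115225
BA = 3.141593 * 0.03115225 = 0.0978677 m^2
V = 0.0978677 * 29.5 * 0.45 = 1.29919 ≈ 1.299 m^3

1.299 m^3


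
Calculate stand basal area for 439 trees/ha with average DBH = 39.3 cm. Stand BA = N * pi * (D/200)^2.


(D/200)^2 = (39.3/200)^2 = 0.1965^2 = 0.03861225
Individual BA = 3.141593 * 0.03861225 = 0.121304 m^2
Stand BA = 439 * 0.121304 = 53.2525 ≈ 53.25 m^2/ha

53.25 m^2/ha


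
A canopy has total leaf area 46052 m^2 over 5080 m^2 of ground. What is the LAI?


LAI = 46052 / 5080 = 9.0654 ≈ 9.07

9.07


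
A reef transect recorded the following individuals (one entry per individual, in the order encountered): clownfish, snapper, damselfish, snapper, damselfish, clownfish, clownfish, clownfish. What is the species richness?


Total individuals logged = 8
Distinct species (count of individuals): clownfish (4), snapper (2), damselfish (2)
Species richness = number of distinct species = 3

3


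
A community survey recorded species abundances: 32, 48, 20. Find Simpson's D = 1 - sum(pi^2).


Total N = 32 + 48 + 20 = 100
Per-species terms:
  p = 32/100 = 0.320000; p^2 = 0.320000^2 = 0.102400
  p = 48/100 = 0.480000; p^2 = 0.480000^2 = 0.230400
  p = 20/100 = 0.200000; p^2 = 0.200000^2 = 0.040000
sum(p^2) = 0.102400 + 0.230400 + 0.040000 = 0.372800
D = 1 - 0.372800 = 0.627200 ≈ 0.6272

0.6272


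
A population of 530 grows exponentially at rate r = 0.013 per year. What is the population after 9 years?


r*t = 0.013 * 9 = 0.117
exp(0.117) = 1.12412
N = 530 * 1.12412 = 595.784 ≈ 596

596


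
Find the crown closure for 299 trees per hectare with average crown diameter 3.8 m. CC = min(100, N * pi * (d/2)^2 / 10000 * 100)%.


(d/2)^2 = (3.8/2)^2 = 1.9^2 = 3.61
Crown area = 3.141593 * 3.61 = 11.3412 m^2
N * area / 10000 * 100 = 299 * 11.3412 / 10000 * 100 = 33.9102
CC = min(100, 33.9102) = 33.9102 ≈ 33.9%

33.9%


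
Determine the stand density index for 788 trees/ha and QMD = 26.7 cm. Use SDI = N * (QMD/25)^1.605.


QMD/25 = 26.7/25 = 1.068
(1.068)^1.605 = exp(1.605 * ln(1.068)) = exp(1.605 * 0.0657877) = exp(0.105589) = 1.11137
SDI = 788 * 1.11137 = 875.760 ≈ 876

876


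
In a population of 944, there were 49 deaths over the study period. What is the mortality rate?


Mortality rate = 49 / 944 = 0.051907 ≈ 0.0519

0.0519


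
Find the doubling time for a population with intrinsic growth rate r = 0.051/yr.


td = ln(2) / 0.051 = 0.693147 / 0.051 = 13.5911 ≈ 13.6 years

13.6 years


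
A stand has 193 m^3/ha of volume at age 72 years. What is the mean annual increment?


MAI = 193 / 72 = 2.6806 ≈ 2.68 m^3/ha/yr

2.68 m^3/ha/yr


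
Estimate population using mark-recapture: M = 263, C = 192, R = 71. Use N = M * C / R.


N = M * C / R = 263 * 192 / 71 = 50496 / 71 = 711.21 ≈ 711

711 individuals


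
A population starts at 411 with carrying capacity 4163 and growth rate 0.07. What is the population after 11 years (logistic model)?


(K - N0)/N0 = (4163 - 411)/411 = 3752/411 = 9.12895
r*t = 0.07 * 11 = 0.77; exp(-0.77) = 0.463013
9.12895 * 0.463013 = 4.22682
1 + 4.22682 = 5.22682
N = 4163 / 5.22682 = 796.469 ≈ 796

796


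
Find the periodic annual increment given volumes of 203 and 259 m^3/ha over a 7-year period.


PAI = (V2 - V1) / period = (259 - 203) / 7 = 56 / 7 = 8.00 m^3/ha/yr

8.00 m^3/ha/yr


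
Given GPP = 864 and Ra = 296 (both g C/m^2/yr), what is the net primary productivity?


NPP = GPP - Ra = 864 - 296 = 568 g C/m^2/yr

568 g C/m^2/yr


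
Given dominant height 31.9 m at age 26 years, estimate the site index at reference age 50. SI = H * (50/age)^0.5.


50/26 = 1.92308
(1.92308)^0.5 = 1.38675
SI = 31.9 * 1.38675 = 44.2373 ≈ 44.2 m

44.2 m


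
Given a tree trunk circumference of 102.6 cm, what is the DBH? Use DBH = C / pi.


DBH = C / pi = 102.6 / 3.141593 = 32.6586 ≈ 32.66 cm

32.66 cm


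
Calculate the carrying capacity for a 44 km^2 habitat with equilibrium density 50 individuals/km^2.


K = 50 * 44 = 2200 individuals

2200 individuals


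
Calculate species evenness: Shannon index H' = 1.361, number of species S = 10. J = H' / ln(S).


ln(10) = 2.30259
J = H' / ln(S) = 1.361 / 2.30259 = 0.591074 ≈ 0.5911

0.5911


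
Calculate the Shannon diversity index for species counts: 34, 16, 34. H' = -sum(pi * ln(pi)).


Total N = 34 + 16 + 34 = 84
Per-species terms:
  p = 34/84 = 0.404762; ln(p) = -0.904456; p*ln(p) = 0.404762 * (-0.904456) = -0.366089
  p = 16/84 = 0.190476; ln(p) = -1.658229; p*ln(p) = 0.190476 * (-1.658229) = -0.315853
  p = 34/84 = 0.404762; ln(p) = -0.904456; p*ln(p) = 0.404762 * (-0.904456) = -0.366089
sum(p*ln(p)) = (-0.366089) + (-0.315853) + (-0.366089) = -1.048031
H' = -(-1.048031) = 1.048031 ≈ 1.0480

1.0480


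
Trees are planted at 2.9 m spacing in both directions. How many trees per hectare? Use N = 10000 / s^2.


N = 10000 / 2.9^2 = 10000 / 8.41 = 1189.06 ≈ 1189 trees/ha

1189 trees/ha


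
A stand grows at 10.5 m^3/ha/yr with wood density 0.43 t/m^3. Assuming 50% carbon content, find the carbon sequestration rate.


C = 10.5 * 0.43 * 0.5 = 2.2575 ≈ 2.26 t C/ha/yr

2.26 t C/ha/yr


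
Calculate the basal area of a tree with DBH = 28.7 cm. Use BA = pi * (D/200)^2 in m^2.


D/200 = 28.7/200 = 0.1435 m
(D/200)^2 = 0.1435^2 = 0.02059225
BA = 3.141593 * 0.02059225 = 0.0646925 ≈ 0.0647 m^2

0.0647 m^2


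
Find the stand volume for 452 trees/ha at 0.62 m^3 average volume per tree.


V_stand = 452 * 0.62 = 280.24 ≈ 280.2 m^3/ha

280.2 m^3/ha


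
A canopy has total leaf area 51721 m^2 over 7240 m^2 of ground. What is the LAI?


LAI = 51721 / 7240 = 7.1438 ≈ 7.14

7.14


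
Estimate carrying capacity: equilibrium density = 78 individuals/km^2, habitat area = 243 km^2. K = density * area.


K = 78 * 243 = 18954 individuals

18954 individuals


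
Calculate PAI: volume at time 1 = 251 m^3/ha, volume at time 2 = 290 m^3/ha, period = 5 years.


PAI = (V2 - V1) / period = (290 - 251) / 5 = 39 / 5 = 7.80 m^3/ha/yr

7.80 m^3/ha/yr


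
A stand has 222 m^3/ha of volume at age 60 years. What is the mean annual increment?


MAI = 222 / 60 = 3.70 m^3/ha/yr

3.70 m^3/ha/yr


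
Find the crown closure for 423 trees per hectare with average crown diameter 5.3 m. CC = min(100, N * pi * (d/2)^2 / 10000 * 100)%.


(d/2)^2 = (5.3/2)^2 = 2.65^2 = 7.0225
Crown area = 3.141593 * 7.0225 = 22.0618 m^2
N * area / 10000 * 100 = 423 * 22.0618 / 10000 * 100 = 93.3214
CC = min(100, 93.3214) = 93.3214 ≈ 93.3%

93.3%


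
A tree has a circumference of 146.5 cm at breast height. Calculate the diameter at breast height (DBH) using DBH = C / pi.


DBH = C / pi = 146.5 / 3.141593 = 46.6324 ≈ 46.63 cm

46.63 cm


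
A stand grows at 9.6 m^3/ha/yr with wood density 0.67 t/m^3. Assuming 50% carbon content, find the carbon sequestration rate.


C = 9.6 * 0.67 * 0.5 = 3.216 ≈ 3.22 t C/ha/yr

3.22 t C/ha/yr


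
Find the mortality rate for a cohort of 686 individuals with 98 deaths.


Mortality rate = 98 / 686 = 0.142857 ≈ 0.1429

0.1429


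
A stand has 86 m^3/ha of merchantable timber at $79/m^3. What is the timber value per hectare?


Value = 86 * 79 = $6794/ha

$6794/ha


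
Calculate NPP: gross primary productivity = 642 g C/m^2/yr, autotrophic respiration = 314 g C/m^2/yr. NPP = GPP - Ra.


NPP = GPP - Ra = 642 - 314 = 328 g C/m^2/yr

328 g C/m^2/yr


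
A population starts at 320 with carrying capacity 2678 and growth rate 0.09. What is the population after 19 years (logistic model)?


(K - N0)/N0 = (2678 - 320)/320 = 2358/320 = 7.36875
r*t = 0.09 * 19 = 1.71; exp(-1.71) = 0.180866
7.36875 * 0.180866 = 1.33276
1 + 1.33276 = 2.33276
N = 2678 / 2.33276 = 1148.00 ≈ 1148

1148


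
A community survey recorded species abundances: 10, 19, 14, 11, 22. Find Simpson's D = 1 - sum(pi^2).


Total N = 10 + 19 + 14 + 11 + 22 = 76
Per-species terms:
  p = 10/76 = 0.131579; p^2 = 0.131579^2 = 0.017313
  p = 19/76 = 0.250000; p^2 = 0.250000^2 = 0.062500
  p = 14/76 = 0.184211; p^2 = 0.184211^2 = 0.033934
  p = 11/76 = 0.144737; p^2 = 0.144737^2 = 0.020949
  p = 22/76 = 0.289474; p^2 = 0.289474^2 = 0.083795
sum(p^2) = 0.017313 + 0.062500 + 0.033934 + 0.020949 + 0.083795 = 0.218491
D = 1 - 0.218491 = 0.781509 ≈ 0.7815

0.7815


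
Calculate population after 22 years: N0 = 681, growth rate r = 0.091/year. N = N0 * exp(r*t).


r*t = 0.091 * 22 = 2.002
exp(2.002) = 7.40385
N = 681 * 7.40385 = 5042.02 ≈ 5042

5042


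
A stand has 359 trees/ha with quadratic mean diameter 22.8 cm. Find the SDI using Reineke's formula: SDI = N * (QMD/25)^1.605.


QMD/25 = 22.8/25 = 0.912
(0.912)^1.605 = exp(1.605 * ln(0.912)) = exp(1.605 * (-0.0921153)) = exp(-0.147845) = 0.862565
SDI = 359 * 0.862565 = 309.661 ≈ 310

310


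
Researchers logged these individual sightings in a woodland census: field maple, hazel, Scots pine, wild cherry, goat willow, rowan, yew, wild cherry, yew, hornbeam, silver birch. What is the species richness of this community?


Total individuals logged = 11
Distinct species (count of individuals): field maple (1), hazel (1), Scots pine (1), wild cherry (2), goat willow (1), rowan (1), yew (2), hornbeam (1), silver birch (1)
Species richness = number of distinct species = 9

9


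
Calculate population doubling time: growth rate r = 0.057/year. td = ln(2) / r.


td = ln(2) / 0.057 = 0.693147 / 0.057 = 12.1605 ≈ 12.2 years

12.2 years


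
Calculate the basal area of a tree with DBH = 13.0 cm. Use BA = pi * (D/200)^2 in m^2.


D/200 = 13.0/200 = 0.065 m
(D/200)^2 = 0.065^2 = 0.004225
BA = 3.141593 * 0.004225 = 0.0132732 ≈ 0.0133 m^2

0.0133 m^2


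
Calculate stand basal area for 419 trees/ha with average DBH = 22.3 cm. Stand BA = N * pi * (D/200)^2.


(D/200)^2 = (22.3/200)^2 = 0.1115^2 = 0.01243225
Individual BA = 3.141593 * 0.01243225 = 0.0390571 m^2
Stand BA = 419 * 0.0390571 = 16.3649 ≈ 16.36 m^2/ha

16.36 m^2/ha


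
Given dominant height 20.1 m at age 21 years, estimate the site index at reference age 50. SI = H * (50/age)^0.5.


50/21 = 2.38095
(2.38095)^0.5 = 1.54303
SI = 20.1 * 1.54303 = 31.0149 ≈ 31.0 m

31.0 m


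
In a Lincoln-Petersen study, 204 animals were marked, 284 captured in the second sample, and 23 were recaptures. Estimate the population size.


N = M * C / R = 204 * 284 / 23 = 57936 / 23 = 2518.96 ≈ 2519

2519 individuals


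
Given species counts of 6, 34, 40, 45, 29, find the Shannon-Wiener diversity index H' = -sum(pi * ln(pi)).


Total N = 6 + 34 + 40 + 45 + 29 = 154
Per-species terms:
  p = 6/154 = 0.038961; ln(p) = -3.245194; p*ln(p) = 0.038961 * (-3.245194) = -0.126436
  p = 34/154 = 0.220779; ln(p) = -1.510593; p*ln(p) = 0.220779 * (-1.510593) = -0.333507
  p = 40/154 = 0.259740; ln(p) = -1.348074; p*ln(p) = 0.259740 * (-1.348074) = -0.350149
  p = 45/154 = 0.292208; ln(p) = -1.230289; p*ln(p) = 0.292208 * (-1.230289) = -0.359500
  p = 29/154 = 0.188312; ln(p) = -1.669655; p*ln(p) = 0.188312 * (-1.669655) = -0.314416
sum(p*ln(p)) = (-0.126436) + (-0.333507) + (-0.350149) + (-0.359500) + (-0.314416) = -1.484008
H' = -(-1.484008) = 1.484008 ≈ 1.4840

1.4840


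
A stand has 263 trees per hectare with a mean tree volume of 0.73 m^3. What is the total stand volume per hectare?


V_stand = 263 * 0.73 = 191.99 ≈ 192.0 m^3/ha

192.0 m^3/ha


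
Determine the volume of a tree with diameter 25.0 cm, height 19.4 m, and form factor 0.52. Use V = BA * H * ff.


(D/200)^2 = (25.0/200)^2 = 0.125^2 = 0.015625
BA = 3.141593 * 0.015625 = 0.0490874 m^2
V = 0.0490874 * 19.4 * 0.52 = 0.495194 ≈ 0.495 m^3

0.495 m^3


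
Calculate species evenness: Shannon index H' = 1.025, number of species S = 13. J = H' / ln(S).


ln(13) = 2.56495
J = H' / ln(S) = 1.025 / 2.56495 = 0.399618 ≈ 0.3996

0.3996


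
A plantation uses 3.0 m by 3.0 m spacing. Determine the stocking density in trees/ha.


N = 10000 / 3.0^2 = 10000 / 9 = 1111.11 ≈ 1111 trees/ha

1111 trees/ha


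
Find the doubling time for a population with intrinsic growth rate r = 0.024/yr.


td = ln(2) / 0.024 = 0.693147 / 0.024 = 28.8811 ≈ 28.9 years

28.9 years


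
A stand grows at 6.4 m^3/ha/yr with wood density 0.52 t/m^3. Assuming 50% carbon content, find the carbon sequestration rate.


C = 6.4 * 0.52 * 0.5 = 1.664 ≈ 1.66 t C/ha/yr

1.66 t C/ha/yr


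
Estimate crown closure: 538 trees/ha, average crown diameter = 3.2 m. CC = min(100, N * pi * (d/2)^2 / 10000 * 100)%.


(d/2)^2 = (3.2/2)^2 = 1.6^2 = 2.56
Crown area = 3.141593 * 2.56 = 8.04248 m^2
N * area / 10000 * 100 = 538 * 8.04248 / 10000 * 100 = 43.2685
CC = min(100, 43.2685) = 43.2685 ≈ 43.3%

43.3%


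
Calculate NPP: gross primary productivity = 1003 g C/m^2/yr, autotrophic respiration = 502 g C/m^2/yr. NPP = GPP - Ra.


NPP = GPP - Ra = 1003 - 502 = 501 g C/m^2/yr

501 g C/m^2/yr


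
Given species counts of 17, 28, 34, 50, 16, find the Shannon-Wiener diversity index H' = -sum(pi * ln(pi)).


Total N = 17 + 28 + 34 + 50 + 16 = 145
Per-species terms:
  p = 17/145 = 0.117241; ln(p) = -2.143524; p*ln(p) = 0.117241 * (-2.143524) = -0.251309
  p = 28/145 = 0.193103; ln(p) = -1.644532; p*ln(p) = 0.193103 * (-1.644532) = -0.317564
  p = 34/145 = 0.234483; ln(p) = -1.450372; p*ln(p) = 0.234483 * (-1.450372) = -0.340088
  p = 50/145 = 0.344828; ln(p) = -1.064710; p*ln(p) = 0.344828 * (-1.064710) = -0.367142
  p = 16/145 = 0.110345; ln(p) = -2.204143; p*ln(p) = 0.110345 * (-2.204143) = -0.243216
sum(p*ln(p)) = (-0.251309) + (-0.317564) + (-0.340088) + (-0.367142) + (-0.243216) = -1.519319
H' = -(-1.519319) = 1.519319 ≈ 1.5193

1.5193
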